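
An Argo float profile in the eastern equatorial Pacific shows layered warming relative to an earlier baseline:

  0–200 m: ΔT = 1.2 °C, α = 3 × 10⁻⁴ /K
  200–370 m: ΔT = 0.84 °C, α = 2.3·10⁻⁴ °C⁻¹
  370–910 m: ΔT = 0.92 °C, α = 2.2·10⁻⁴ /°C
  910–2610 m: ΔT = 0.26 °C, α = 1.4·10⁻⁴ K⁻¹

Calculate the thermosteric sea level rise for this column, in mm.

0–200 m: 200 × 3×10⁻⁴ × 1.2 = 0.07200 m
0.84 × 170 × 2.3×10⁻⁴ = 0.032844 m
Layer 3: 0.92 × 540 × 2.2×10⁻⁴ = 0.109296 m
910–2610 m: 0.26 × 1700 × 1.4×10⁻⁴ = 0.06188 m
Δh = 0.07200 + 0.032844 + 0.109296 + 0.06188 = 0.27602 m

Δh ≈ 276 mm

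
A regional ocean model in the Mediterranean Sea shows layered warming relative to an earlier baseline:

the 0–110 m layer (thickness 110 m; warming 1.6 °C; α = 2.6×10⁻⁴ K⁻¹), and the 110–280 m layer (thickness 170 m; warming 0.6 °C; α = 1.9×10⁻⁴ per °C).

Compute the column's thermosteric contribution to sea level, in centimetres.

110 × 1.6 × 2.6×10⁻⁴ = 0.04576 m
170 × 0.6 × 1.9×10⁻⁴ = 0.01938 m
Δh = 0.04576 + 0.01938 = 0.06514 m

6.51 cm of thermosteric rise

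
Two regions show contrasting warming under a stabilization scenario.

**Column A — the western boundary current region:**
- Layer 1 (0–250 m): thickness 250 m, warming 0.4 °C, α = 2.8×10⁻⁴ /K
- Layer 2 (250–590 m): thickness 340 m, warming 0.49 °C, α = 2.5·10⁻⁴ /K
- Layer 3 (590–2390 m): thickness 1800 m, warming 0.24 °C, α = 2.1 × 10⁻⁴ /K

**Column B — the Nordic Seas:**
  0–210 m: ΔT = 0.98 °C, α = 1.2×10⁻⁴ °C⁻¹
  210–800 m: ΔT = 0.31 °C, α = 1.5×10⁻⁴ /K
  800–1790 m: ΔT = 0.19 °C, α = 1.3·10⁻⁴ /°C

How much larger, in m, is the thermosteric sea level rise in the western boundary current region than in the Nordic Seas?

0.0838 m larger

A Layer 1: 250 × 0.4 × 2.8×10⁻⁴ = 0.02800 m
A Layer 2: 0.49 × 340 × 2.5×10⁻⁴ = 0.04165 m
A 0.24 × 1800 × 2.1×10⁻⁴ = 0.09072 m
A total: 0.16037 m
B 0–210 m: 0.98 × 1.2×10⁻⁴ × 210 = 0.024696 m
B Layer 2: 0.31 × 1.5×10⁻⁴ × 590 = 0.027435 m
B 990 × 1.3×10⁻⁴ × 0.19 = 0.024453 m
B total: 0.076584 m
Difference: 0.16037 − 0.076584 = 0.083786 m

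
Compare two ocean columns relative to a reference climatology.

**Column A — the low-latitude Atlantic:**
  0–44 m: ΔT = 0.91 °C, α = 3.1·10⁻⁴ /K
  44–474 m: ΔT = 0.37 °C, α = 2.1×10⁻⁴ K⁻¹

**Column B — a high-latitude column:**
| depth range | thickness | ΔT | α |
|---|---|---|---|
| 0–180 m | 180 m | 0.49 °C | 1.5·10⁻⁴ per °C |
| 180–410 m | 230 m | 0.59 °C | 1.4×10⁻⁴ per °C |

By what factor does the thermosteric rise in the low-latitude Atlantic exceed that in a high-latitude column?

A 0–44 m: 3.1×10⁻⁴ × 44 × 0.91 = 0.0124124 m
A 44–474 m: 430 × 0.37 × 2.1×10⁻⁴ = 0.033411 m
A total: 0.0458234 m
B 1.5×10⁻⁴ × 180 × 0.49 = 0.01323 m
B 180–410 m: 230 × 1.4×10⁻⁴ × 0.59 = 0.018998 m
B total: 0.032228 m
Ratio: 0.0458234 / 0.032228 ≈ 1.422

≈ 1.4×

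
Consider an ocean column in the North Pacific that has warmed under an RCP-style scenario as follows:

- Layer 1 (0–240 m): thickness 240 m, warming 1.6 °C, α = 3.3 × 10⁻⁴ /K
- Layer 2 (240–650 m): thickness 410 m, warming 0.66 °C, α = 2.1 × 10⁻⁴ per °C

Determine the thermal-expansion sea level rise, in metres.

Δh = 0.18 m

1.6 × 240 × 3.3×10⁻⁴ = 0.12672 m
Layer 2: 2.1×10⁻⁴ × 410 × 0.66 = 0.056826 m
Δh = 0.12672 + 0.056826 = 0.183546 m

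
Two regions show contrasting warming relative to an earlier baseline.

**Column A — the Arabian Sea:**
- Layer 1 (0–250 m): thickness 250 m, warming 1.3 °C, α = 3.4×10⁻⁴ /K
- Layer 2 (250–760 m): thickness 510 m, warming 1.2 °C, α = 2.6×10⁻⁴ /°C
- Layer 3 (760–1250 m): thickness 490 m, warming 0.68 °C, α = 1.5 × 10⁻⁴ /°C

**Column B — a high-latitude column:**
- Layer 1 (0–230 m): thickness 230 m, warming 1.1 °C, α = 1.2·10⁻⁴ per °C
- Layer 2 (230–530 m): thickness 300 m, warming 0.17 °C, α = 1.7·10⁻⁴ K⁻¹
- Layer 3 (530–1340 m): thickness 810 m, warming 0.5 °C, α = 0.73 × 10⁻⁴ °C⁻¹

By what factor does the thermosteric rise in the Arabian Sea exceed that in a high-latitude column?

A 1.3 × 3.4×10⁻⁴ × 250 = 0.11050 m
A Layer 2: 510 × 1.2 × 2.6×10⁻⁴ = 0.15912 m
A 1.5×10⁻⁴ × 0.68 × 490 = 0.04998 m
A total: 0.31960 m
B 0–230 m: 1.2×10⁻⁴ × 230 × 1.1 = 0.03036 m
B 0.17 × 300 × 1.7×10⁻⁴ = 0.00867 m
B 530–1340 m: 0.73×10⁻⁴ × 0.5 × 810 = 0.029565 m
B total: 0.068595 m
Ratio: 0.31960 / 0.068595 ≈ 4.659

a factor of 4.7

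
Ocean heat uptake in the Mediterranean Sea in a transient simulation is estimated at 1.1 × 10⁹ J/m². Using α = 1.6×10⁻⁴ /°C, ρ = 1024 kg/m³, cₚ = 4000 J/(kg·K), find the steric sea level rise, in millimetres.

Δh ≈ 43 mm

Δh = αQ/(ρcₚ) = 1.6×10⁻⁴ × 1.1×10⁹ / (1024 × 4000) ≈ 0.042969 m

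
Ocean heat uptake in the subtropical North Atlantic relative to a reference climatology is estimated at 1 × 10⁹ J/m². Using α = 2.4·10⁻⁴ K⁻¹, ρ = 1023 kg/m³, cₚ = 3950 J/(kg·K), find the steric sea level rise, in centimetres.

about 5.94 cm

Δh = αQ/(ρcₚ) = 2.4×10⁻⁴ × 1×10⁹ / (1023 × 3950) ≈ 0.059393 m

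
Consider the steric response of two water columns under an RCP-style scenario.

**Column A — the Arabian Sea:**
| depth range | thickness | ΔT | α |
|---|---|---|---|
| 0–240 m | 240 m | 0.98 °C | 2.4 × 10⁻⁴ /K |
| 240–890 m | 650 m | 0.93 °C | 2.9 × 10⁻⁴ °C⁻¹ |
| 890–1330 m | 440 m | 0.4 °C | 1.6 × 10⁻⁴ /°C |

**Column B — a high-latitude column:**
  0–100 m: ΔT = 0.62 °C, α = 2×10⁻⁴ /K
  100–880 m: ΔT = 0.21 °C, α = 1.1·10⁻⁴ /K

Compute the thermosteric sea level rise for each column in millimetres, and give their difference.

Δh_A ≈ 260 mm, Δh_B ≈ 30 mm; difference ≈ 230 mm

A 0–240 m: 240 × 2.4×10⁻⁴ × 0.98 = 0.056448 m
A Layer 2: 2.9×10⁻⁴ × 0.93 × 650 = 0.175305 m
A 0.4 × 1.6×10⁻⁴ × 440 = 0.02816 m
A total: 0.259913 m
B 0–100 m: 2×10⁻⁴ × 0.62 × 100 = 0.01240 m
B 780 × 1.1×10⁻⁴ × 0.21 = 0.018018 m
B total: 0.030418 m
Difference: 0.259913 − 0.030418 = 0.229495 m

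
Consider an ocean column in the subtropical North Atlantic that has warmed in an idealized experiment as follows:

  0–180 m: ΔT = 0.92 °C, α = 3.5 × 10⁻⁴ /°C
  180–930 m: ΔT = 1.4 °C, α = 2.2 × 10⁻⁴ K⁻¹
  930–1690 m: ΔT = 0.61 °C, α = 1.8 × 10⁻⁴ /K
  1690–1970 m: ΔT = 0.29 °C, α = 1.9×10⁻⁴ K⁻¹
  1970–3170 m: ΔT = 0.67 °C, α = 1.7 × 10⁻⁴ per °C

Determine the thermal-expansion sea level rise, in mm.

Δh = 525 mm

0–180 m: 3.5×10⁻⁴ × 0.92 × 180 = 0.05796 m
1.4 × 2.2×10⁻⁴ × 750 = 0.23100 m
930–1690 m: 760 × 0.61 × 1.8×10⁻⁴ = 0.083448 m
280 × 1.9×10⁻⁴ × 0.29 = 0.015428 m
1970–3170 m: 1200 × 0.67 × 1.7×10⁻⁴ = 0.13668 m
Δh = 0.05796 + 0.23100 + 0.083448 + 0.015428 + 0.13668 = 0.524516 m ≈ 525 mm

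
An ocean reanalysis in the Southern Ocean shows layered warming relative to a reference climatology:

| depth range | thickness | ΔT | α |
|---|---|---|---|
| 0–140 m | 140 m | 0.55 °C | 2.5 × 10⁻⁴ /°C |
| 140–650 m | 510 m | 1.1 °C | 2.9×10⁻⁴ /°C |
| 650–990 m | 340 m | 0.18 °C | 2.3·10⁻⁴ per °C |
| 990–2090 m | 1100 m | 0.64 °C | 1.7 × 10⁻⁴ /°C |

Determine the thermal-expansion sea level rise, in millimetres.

Δh = 316 mm

Layer 1: 0.55 × 2.5×10⁻⁴ × 140 = 0.01925 m
140–650 m: 2.9×10⁻⁴ × 1.1 × 510 = 0.16269 m
0.18 × 340 × 2.3×10⁻⁴ = 0.014076 m
990–2090 m: 1.7×10⁻⁴ × 1100 × 0.64 = 0.11968 m
Δh = 0.01925 + 0.16269 + 0.014076 + 0.11968 = 0.315696 m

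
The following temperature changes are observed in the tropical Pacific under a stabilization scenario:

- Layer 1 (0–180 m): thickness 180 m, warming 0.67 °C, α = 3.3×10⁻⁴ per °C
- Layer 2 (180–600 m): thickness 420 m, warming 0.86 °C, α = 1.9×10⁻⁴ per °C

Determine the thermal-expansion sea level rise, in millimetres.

Layer 1: 3.3×10⁻⁴ × 180 × 0.67 = 0.039798 m
Layer 2: 420 × 0.86 × 1.9×10⁻⁴ = 0.068628 m
Δh = 0.039798 + 0.068628 = 0.108426 m

Δh = 108 mm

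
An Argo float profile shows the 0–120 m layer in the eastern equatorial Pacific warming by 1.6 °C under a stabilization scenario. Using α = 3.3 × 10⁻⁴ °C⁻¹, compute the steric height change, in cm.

Δh = αΔT·H = 3.3×10⁻⁴ × 1.6 × 120 = 0.06336 m

Δh = 6.3 cm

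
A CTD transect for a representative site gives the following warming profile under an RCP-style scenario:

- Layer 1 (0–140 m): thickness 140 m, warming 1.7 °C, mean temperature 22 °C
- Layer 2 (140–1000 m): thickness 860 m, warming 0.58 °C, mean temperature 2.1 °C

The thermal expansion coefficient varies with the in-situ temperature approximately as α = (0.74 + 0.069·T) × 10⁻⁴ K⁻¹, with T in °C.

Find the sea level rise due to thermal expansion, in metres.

about 0.098 m

Layer 1: α = (0.74 + 0.069×22)×10⁻⁴ = 2.258×10⁻⁴ K⁻¹
Layer 2: α = (0.74 + 0.069×2.1)×10⁻⁴ = 0.8849×10⁻⁴ K⁻¹
0–140 m: 2.258×10⁻⁴ × 140 × 1.7 = 0.0537404 m
140–1000 m: 860 × 0.58 × 0.8849×10⁻⁴ = 0.044138812 m
Δh = 0.0537404 + 0.044138812 = 0.097879212 m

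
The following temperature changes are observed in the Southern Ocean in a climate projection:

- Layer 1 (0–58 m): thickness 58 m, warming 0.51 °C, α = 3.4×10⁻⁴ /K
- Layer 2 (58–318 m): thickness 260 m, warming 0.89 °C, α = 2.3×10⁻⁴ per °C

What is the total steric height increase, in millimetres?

Δh = 63.3 mm

Layer 1: 0.51 × 58 × 3.4×10⁻⁴ = 0.0100572 m
58–318 m: 0.89 × 260 × 2.3×10⁻⁴ = 0.053222 m
Δh = 0.0100572 + 0.053222 = 0.0632792 m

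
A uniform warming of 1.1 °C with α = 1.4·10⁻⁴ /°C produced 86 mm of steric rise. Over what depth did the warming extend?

H = Δh/(αΔT) = 0.086 / (1.4×10⁻⁴ × 1.1) ≈ 558.4 m

H ≈ 558 m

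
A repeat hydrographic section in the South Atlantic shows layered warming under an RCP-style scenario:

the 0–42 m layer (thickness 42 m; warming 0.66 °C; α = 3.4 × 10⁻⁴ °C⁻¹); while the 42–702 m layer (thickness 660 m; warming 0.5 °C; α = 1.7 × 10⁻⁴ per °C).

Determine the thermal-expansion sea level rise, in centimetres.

0–42 m: 0.66 × 3.4×10⁻⁴ × 42 = 0.0094248 m
Layer 2: 1.7×10⁻⁴ × 0.5 × 660 = 0.05610 m
Δh = 0.0094248 + 0.05610 = 0.0655248 m

about 6.55 cm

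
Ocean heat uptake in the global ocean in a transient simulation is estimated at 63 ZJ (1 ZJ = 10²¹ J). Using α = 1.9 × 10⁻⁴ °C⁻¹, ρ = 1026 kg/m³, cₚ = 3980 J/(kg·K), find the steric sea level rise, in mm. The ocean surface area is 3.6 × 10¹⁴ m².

8.1 mm

Per unit area: Q = 63×10²¹ / (3.6×10¹⁴) = 1.75×10⁸ J/m²
Δh = αQ/(ρcₚ) = 1.9×10⁻⁴ × 1.75×10⁸ / (1026 × 3980) ≈ 0.0081426 m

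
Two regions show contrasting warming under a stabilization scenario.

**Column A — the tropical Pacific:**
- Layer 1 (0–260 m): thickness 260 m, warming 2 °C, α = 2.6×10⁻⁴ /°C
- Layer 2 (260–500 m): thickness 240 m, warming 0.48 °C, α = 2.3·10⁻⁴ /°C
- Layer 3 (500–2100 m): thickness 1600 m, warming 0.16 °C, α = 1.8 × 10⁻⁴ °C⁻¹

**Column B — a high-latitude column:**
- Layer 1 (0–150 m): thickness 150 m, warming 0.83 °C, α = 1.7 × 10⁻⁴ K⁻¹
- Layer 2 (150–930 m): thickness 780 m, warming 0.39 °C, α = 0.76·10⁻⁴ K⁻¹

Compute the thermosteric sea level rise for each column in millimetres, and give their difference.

A: 208 mm; B: 44.3 mm; difference 163 mm

A 2.6×10⁻⁴ × 2 × 260 = 0.13520 m
A 240 × 0.48 × 2.3×10⁻⁴ = 0.026496 m
A Layer 3: 1600 × 1.8×10⁻⁴ × 0.16 = 0.04608 m
A total: 0.207776 m
B 0–150 m: 0.83 × 1.7×10⁻⁴ × 150 = 0.021165 m
B 0.76×10⁻⁴ × 780 × 0.39 = 0.0231192 m
B total: 0.0442842 m
Difference: 0.207776 − 0.0442842 = 0.1634918 m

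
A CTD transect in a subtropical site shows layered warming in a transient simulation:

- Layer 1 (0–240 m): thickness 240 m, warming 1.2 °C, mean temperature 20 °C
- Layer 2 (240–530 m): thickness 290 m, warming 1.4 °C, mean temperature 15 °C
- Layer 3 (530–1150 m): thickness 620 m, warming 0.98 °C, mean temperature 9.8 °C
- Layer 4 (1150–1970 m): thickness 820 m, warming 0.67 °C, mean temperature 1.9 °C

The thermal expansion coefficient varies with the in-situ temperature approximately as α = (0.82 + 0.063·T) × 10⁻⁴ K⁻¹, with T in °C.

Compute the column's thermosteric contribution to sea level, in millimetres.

Layer 1: α = (0.82 + 0.063×20)×10⁻⁴ = 2.08×10⁻⁴ K⁻¹
Layer 2: α = (0.82 + 0.063×15)×10⁻⁴ = 1.765×10⁻⁴ K⁻¹
Layer 3: α = (0.82 + 0.063×9.8)×10⁻⁴ = 1.4374×10⁻⁴ K⁻¹
Layer 4: α = (0.82 + 0.063×1.9)×10⁻⁴ = 0.9397×10⁻⁴ K⁻¹
1.2 × 240 × 2.08×10⁻⁴ = 0.059904 m
290 × 1.765×10⁻⁴ × 1.4 = 0.071659 m
Layer 3: 1.4374×10⁻⁴ × 0.98 × 620 = 0.087336424 m
Layer 4: 0.9397×10⁻⁴ × 0.67 × 820 = 0.051627118 m
Δh = 0.059904 + 0.071659 + 0.087336424 + 0.051627118 = 0.270526542 m

about 271 mm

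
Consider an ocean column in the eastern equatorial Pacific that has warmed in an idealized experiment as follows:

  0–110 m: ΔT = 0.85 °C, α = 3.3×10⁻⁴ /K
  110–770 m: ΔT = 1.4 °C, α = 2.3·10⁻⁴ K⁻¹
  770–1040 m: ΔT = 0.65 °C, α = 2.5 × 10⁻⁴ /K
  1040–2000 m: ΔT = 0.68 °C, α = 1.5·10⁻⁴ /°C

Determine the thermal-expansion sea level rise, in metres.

Δh = 0.385 m

0–110 m: 0.85 × 110 × 3.3×10⁻⁴ = 0.030855 m
2.3×10⁻⁴ × 1.4 × 660 = 0.21252 m
0.65 × 270 × 2.5×10⁻⁴ = 0.043875 m
0.68 × 1.5×10⁻⁴ × 960 = 0.09792 m
Δh = 0.030855 + 0.21252 + 0.043875 + 0.09792 = 0.38517 m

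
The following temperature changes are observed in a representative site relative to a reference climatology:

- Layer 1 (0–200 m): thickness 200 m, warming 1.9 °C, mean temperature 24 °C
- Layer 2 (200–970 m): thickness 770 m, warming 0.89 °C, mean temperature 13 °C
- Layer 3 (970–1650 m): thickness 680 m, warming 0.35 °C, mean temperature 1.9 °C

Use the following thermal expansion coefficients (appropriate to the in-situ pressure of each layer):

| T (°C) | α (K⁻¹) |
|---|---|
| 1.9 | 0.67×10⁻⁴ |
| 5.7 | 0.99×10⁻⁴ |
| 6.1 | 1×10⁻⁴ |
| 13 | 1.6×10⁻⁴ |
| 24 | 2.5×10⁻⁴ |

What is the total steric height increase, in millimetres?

Δh = 221 mm

Layer 1 at 24 °C → α = 2.5×10⁻⁴ K⁻¹
Layer 2 at 13 °C → α = 1.6×10⁻⁴ K⁻¹
Layer 3 at 1.9 °C → α = 0.67×10⁻⁴ K⁻¹
2.5×10⁻⁴ × 200 × 1.9 = 0.09500 m
1.6×10⁻⁴ × 0.89 × 770 = 0.109648 m
0.35 × 680 × 0.67×10⁻⁴ = 0.015946 m
Δh = 0.09500 + 0.109648 + 0.015946 = 0.220594 m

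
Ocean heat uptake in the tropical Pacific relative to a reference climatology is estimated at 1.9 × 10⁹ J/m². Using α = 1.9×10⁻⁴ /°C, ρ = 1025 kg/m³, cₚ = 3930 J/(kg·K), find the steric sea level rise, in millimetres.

Δh = 89.6 mm

Δh = αQ/(ρcₚ) = 1.9×10⁻⁴ × 1.9×10⁹ / (1025 × 3930) ≈ 0.089617 m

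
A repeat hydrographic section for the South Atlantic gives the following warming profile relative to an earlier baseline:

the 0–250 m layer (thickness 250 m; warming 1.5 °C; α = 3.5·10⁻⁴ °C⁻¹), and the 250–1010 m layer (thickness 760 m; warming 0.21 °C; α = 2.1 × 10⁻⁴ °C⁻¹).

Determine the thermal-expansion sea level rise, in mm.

165 mm of thermosteric rise

0–250 m: 250 × 1.5 × 3.5×10⁻⁴ = 0.13125 m
250–1010 m: 0.21 × 2.1×10⁻⁴ × 760 = 0.033516 m
Δh = 0.13125 + 0.033516 = 0.164766 m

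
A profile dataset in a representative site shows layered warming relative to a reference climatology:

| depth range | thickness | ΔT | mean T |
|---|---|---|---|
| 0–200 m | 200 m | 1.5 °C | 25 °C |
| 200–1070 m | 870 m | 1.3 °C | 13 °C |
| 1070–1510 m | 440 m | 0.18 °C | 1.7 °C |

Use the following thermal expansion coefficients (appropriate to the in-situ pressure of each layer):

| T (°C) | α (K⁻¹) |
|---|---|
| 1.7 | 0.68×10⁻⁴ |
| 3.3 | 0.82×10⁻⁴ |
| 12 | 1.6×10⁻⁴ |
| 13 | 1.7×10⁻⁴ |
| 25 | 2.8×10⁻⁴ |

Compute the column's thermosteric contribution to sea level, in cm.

Layer 1 at 25 °C → α = 2.8×10⁻⁴ K⁻¹
Layer 2 at 13 °C → α = 1.7×10⁻⁴ K⁻¹
Layer 3 at 1.7 °C → α = 0.68×10⁻⁴ K⁻¹
1.5 × 2.8×10⁻⁴ × 200 = 0.08400 m
200–1070 m: 1.3 × 870 × 1.7×10⁻⁴ = 0.19227 m
1070–1510 m: 440 × 0.68×10⁻⁴ × 0.18 = 0.0053856 m
Δh = 0.08400 + 0.19227 + 0.0053856 = 0.2816556 m

28.2 cm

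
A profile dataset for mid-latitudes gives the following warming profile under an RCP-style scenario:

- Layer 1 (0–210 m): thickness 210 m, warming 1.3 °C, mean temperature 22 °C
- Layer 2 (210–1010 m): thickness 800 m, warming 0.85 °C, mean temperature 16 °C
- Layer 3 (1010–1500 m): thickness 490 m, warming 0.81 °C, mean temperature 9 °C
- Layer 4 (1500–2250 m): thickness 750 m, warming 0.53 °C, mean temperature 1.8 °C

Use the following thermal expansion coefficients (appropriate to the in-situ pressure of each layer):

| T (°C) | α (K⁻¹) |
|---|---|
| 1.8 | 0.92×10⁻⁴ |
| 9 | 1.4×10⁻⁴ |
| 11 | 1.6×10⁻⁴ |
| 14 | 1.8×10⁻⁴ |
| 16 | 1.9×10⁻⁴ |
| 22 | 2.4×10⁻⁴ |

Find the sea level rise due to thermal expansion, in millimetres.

290 mm

Layer 1 at 22 °C → α = 2.4×10⁻⁴ K⁻¹
Layer 2 at 16 °C → α = 1.9×10⁻⁴ K⁻¹
Layer 3 at 9 °C → α = 1.4×10⁻⁴ K⁻¹
Layer 4 at 1.8 °C → α = 0.92×10⁻⁴ K⁻¹
0–210 m: 210 × 2.4×10⁻⁴ × 1.3 = 0.06552 m
1.9×10⁻⁴ × 0.85 × 800 = 0.12920 m
490 × 1.4×10⁻⁴ × 0.81 = 0.055566 m
Layer 4: 0.53 × 0.92×10⁻⁴ × 750 = 0.03657 m
Δh = 0.06552 + 0.12920 + 0.055566 + 0.03657 = 0.286856 m ≈ 290 mm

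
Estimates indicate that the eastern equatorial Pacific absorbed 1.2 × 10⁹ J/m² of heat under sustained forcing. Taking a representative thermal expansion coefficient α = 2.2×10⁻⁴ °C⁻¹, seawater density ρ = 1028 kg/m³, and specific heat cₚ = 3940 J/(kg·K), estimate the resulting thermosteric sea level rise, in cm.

Δh = αQ/(ρcₚ) = 2.2×10⁻⁴ × 1.2×10⁹ / (1028 × 3940) ≈ 0.06518 m

Δh ≈ 6.52 cm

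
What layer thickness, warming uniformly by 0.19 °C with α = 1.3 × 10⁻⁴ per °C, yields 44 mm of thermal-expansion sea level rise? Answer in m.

H ≈ 1780 m

H = Δh/(αΔT) = 0.044 / (1.3×10⁻⁴ × 0.19) ≈ 1781 m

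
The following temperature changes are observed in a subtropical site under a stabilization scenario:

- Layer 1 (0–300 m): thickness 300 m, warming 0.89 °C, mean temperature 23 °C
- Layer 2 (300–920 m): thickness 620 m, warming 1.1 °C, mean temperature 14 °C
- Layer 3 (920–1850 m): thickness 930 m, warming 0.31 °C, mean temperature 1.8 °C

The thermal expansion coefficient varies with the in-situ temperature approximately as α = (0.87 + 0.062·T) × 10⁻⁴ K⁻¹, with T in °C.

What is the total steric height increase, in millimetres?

Δh = 208 mm

Layer 1: α = (0.87 + 0.062×23)×10⁻⁴ = 2.296×10⁻⁴ K⁻¹
Layer 2: α = (0.87 + 0.062×14)×10⁻⁴ = 1.738×10⁻⁴ K⁻¹
Layer 3: α = (0.87 + 0.062×1.8)×10⁻⁴ = 0.9816×10⁻⁴ K⁻¹
0–300 m: 300 × 0.89 × 2.296×10⁻⁴ = 0.0613032 m
300–920 m: 1.738×10⁻⁴ × 620 × 1.1 = 0.1185316 m
Layer 3: 930 × 0.31 × 0.9816×10⁻⁴ = 0.028299528 m
Δh = 0.0613032 + 0.1185316 + 0.028299528 = 0.208134328 m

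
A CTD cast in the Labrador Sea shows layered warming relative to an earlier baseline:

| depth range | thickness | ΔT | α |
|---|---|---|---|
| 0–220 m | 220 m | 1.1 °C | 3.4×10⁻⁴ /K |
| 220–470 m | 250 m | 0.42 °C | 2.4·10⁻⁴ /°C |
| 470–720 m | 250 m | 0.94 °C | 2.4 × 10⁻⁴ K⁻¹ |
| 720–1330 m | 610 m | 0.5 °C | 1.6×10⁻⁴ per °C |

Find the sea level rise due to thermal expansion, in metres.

Δh = 0.213 m

220 × 3.4×10⁻⁴ × 1.1 = 0.08228 m
220–470 m: 250 × 2.4×10⁻⁴ × 0.42 = 0.02520 m
470–720 m: 2.4×10⁻⁴ × 0.94 × 250 = 0.05640 m
720–1330 m: 0.5 × 610 × 1.6×10⁻⁴ = 0.04880 m
Δh = 0.08228 + 0.02520 + 0.05640 + 0.04880 = 0.21268 m ≈ 0.213 m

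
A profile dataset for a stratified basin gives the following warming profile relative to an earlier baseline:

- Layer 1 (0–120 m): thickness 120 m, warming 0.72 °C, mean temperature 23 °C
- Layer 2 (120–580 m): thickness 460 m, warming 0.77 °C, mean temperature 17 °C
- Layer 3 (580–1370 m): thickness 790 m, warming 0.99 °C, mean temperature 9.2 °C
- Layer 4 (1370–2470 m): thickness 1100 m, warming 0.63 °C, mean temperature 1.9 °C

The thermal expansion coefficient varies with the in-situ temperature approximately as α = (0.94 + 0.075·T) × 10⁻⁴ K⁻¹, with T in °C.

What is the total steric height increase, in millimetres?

300 mm

Layer 1: α = (0.94 + 0.075×23)×10⁻⁴ = 2.665×10⁻⁴ K⁻¹
Layer 2: α = (0.94 + 0.075×17)×10⁻⁴ = 2.215×10⁻⁴ K⁻¹
Layer 3: α = (0.94 + 0.075×9.2)×10⁻⁴ = 1.63×10⁻⁴ K⁻¹
Layer 4: α = (0.94 + 0.075×1.9)×10⁻⁴ = 1.0825×10⁻⁴ K⁻¹
Layer 1: 120 × 2.665×10⁻⁴ × 0.72 = 0.0230256 m
460 × 2.215×10⁻⁴ × 0.77 = 0.0784553 m
580–1370 m: 1.63×10⁻⁴ × 0.99 × 790 = 0.1274823 m
0.63 × 1.0825×10⁻⁴ × 1100 = 0.07501725 m
Δh = 0.0230256 + 0.0784553 + 0.1274823 + 0.07501725 = 0.30398045 m ≈ 300 mm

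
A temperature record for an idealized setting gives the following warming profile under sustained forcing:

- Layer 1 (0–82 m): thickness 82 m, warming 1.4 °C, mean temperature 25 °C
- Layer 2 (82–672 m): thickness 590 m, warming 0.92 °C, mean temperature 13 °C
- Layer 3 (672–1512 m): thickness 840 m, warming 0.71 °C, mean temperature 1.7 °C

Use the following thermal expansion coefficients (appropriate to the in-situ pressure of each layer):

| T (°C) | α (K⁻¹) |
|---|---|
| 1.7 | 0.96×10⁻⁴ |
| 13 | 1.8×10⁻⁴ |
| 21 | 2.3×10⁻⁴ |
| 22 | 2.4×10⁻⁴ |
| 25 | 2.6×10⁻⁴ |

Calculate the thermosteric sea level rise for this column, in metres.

Δh ≈ 0.185 m

Layer 1 at 25 °C → α = 2.6×10⁻⁴ K⁻¹
Layer 2 at 13 °C → α = 1.8×10⁻⁴ K⁻¹
Layer 3 at 1.7 °C → α = 0.96×10⁻⁴ K⁻¹
Layer 1: 82 × 2.6×10⁻⁴ × 1.4 = 0.029848 m
Layer 2: 1.8×10⁻⁴ × 590 × 0.92 = 0.097704 m
672–1512 m: 840 × 0.96×10⁻⁴ × 0.71 = 0.0572544 m
Δh = 0.029848 + 0.097704 + 0.0572544 = 0.1848064 m ≈ 0.185 m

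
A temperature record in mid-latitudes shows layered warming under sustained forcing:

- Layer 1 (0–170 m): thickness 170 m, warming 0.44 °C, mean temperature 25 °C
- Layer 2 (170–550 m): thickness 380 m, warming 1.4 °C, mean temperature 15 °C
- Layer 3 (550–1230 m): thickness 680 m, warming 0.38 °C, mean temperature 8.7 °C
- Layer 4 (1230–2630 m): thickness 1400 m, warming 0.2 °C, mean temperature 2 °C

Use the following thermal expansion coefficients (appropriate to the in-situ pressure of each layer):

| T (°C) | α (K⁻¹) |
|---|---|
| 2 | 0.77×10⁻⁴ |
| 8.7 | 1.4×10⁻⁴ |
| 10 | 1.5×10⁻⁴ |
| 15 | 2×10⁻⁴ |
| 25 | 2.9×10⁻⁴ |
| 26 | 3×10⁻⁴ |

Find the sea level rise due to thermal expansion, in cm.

Layer 1 at 25 °C → α = 2.9×10⁻⁴ K⁻¹
Layer 2 at 15 °C → α = 2×10⁻⁴ K⁻¹
Layer 3 at 8.7 °C → α = 1.4×10⁻⁴ K⁻¹
Layer 4 at 2 °C → α = 0.77×10⁻⁴ K⁻¹
Layer 1: 0.44 × 170 × 2.9×10⁻⁴ = 0.021692 m
1.4 × 2×10⁻⁴ × 380 = 0.10640 m
0.38 × 680 × 1.4×10⁻⁴ = 0.036176 m
Layer 4: 0.2 × 1400 × 0.77×10⁻⁴ = 0.02156 m
Δh = 0.021692 + 0.10640 + 0.036176 + 0.02156 = 0.185828 m ≈ 19 cm

about 19 cm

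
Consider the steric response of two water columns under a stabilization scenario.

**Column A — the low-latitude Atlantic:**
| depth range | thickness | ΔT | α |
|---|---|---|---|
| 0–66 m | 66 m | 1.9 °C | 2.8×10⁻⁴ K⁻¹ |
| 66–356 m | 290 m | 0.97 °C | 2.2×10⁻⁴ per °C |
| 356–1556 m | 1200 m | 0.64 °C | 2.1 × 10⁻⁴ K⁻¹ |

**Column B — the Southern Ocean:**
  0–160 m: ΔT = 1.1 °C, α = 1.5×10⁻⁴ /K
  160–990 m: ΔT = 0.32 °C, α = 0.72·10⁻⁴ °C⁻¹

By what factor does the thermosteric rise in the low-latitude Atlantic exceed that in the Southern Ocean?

5.67

A Layer 1: 1.9 × 66 × 2.8×10⁻⁴ = 0.035112 m
A 0.97 × 290 × 2.2×10⁻⁴ = 0.061886 m
A 356–1556 m: 1200 × 2.1×10⁻⁴ × 0.64 = 0.16128 m
A total: 0.258278 m
B 0–160 m: 1.5×10⁻⁴ × 160 × 1.1 = 0.02640 m
B Layer 2: 830 × 0.32 × 0.72×10⁻⁴ = 0.0191232 m
B total: 0.0455232 m
Ratio: 0.258278 / 0.0455232 ≈ 5.674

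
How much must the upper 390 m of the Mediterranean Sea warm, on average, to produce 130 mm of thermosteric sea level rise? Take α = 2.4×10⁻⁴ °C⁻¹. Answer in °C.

ΔT = Δh/(αH) = 0.13 / (2.4×10⁻⁴ × 390) ≈ 1.389 °C

about 1.39 °C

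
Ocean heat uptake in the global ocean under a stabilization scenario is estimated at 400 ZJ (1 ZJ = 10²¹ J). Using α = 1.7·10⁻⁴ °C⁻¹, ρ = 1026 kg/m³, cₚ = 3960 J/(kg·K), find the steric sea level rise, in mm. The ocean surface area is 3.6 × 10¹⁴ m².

Per unit area: Q = 400×10²¹ / (3.6×10¹⁴) ≈ 1.111×10⁹ J/m²
Δh = αQ/(ρcₚ) = 1.7×10⁻⁴ × 1.111×10⁹ / (1026 × 3960) ≈ 0.046486 m

Δh ≈ 46.5 mm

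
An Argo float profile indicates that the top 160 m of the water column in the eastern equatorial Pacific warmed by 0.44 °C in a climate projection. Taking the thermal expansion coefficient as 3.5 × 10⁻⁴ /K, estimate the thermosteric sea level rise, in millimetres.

Δh = 25 mm

Δh = αΔT·H = 3.5×10⁻⁴ × 0.44 × 160 = 0.02464 m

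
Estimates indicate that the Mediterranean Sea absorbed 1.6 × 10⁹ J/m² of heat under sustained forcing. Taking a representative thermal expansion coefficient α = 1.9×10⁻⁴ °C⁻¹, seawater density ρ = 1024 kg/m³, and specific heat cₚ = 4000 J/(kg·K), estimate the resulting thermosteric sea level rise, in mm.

Δh = αQ/(ρcₚ) = 1.9×10⁻⁴ × 1.6×10⁹ / (1024 × 4000) ≈ 0.074219 m

Δh = 74.2 mm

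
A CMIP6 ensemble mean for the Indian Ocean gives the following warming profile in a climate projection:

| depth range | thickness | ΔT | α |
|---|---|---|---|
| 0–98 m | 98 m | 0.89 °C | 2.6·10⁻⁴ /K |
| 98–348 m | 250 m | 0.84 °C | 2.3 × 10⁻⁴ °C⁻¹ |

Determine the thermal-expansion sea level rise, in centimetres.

Layer 1: 0.89 × 98 × 2.6×10⁻⁴ = 0.0226772 m
Layer 2: 250 × 2.3×10⁻⁴ × 0.84 = 0.04830 m
Δh = 0.0226772 + 0.04830 = 0.0709772 m

Δh ≈ 7.1 cm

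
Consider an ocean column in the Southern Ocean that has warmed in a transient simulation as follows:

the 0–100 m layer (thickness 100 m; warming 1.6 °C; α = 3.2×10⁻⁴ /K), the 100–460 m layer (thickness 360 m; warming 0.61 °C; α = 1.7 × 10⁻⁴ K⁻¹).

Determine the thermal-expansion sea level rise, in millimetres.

Δh = 88.5 mm

3.2×10⁻⁴ × 100 × 1.6 = 0.05120 m
360 × 1.7×10⁻⁴ × 0.61 = 0.037332 m
Δh = 0.05120 + 0.037332 = 0.088532 m ≈ 88.5 mm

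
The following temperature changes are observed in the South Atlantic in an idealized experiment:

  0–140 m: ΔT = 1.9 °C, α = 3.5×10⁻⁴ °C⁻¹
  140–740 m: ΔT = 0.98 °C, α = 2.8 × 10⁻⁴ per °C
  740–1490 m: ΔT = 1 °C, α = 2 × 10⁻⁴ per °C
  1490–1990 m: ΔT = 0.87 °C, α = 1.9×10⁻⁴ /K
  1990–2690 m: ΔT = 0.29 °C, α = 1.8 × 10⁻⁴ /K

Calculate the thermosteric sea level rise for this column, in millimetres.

1.9 × 3.5×10⁻⁴ × 140 = 0.09310 m
600 × 2.8×10⁻⁴ × 0.98 = 0.16464 m
1 × 2×10⁻⁴ × 750 = 0.15000 m
500 × 1.9×10⁻⁴ × 0.87 = 0.08265 m
0.29 × 700 × 1.8×10⁻⁴ = 0.03654 m
Δh = 0.09310 + 0.16464 + 0.15000 + 0.08265 + 0.03654 = 0.52693 m

Δh = 527 mm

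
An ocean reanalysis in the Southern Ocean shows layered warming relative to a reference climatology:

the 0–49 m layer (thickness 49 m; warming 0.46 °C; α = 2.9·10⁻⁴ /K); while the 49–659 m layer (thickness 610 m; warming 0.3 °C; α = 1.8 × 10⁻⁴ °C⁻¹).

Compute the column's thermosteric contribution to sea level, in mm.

39 mm

0–49 m: 49 × 2.9×10⁻⁴ × 0.46 = 0.0065366 m
Layer 2: 1.8×10⁻⁴ × 610 × 0.3 = 0.03294 m
Δh = 0.0065366 + 0.03294 = 0.0394766 m ≈ 39 mm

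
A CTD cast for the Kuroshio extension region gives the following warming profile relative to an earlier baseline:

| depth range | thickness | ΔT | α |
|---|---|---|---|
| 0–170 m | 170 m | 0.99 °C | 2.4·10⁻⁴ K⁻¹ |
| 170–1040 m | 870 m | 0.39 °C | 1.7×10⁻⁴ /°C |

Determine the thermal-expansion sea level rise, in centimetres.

Layer 1: 2.4×10⁻⁴ × 0.99 × 170 = 0.040392 m
Layer 2: 1.7×10⁻⁴ × 870 × 0.39 = 0.057681 m
Δh = 0.040392 + 0.057681 = 0.098073 m ≈ 9.81 cm

about 9.81 cm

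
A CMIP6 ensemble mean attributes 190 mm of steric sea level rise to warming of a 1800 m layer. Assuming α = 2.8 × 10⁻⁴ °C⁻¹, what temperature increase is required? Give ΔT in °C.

ΔT = Δh/(αH) = 0.19 / (2.8×10⁻⁴ × 1800) ≈ 0.3770 °C

0.38 °C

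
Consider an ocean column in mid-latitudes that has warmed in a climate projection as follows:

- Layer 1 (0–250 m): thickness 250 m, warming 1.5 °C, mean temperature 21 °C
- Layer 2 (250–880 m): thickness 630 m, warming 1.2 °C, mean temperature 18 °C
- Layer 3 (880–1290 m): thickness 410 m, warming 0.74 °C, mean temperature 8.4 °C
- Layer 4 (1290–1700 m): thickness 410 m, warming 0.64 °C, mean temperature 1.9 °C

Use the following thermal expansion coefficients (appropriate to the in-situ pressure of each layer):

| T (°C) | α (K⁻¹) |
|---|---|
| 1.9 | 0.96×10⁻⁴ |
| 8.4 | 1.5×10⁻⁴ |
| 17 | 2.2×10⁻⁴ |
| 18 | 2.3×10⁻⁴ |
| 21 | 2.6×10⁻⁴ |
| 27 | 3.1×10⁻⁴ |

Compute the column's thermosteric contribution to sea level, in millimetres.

Layer 1 at 21 °C → α = 2.6×10⁻⁴ K⁻¹
Layer 2 at 18 °C → α = 2.3×10⁻⁴ K⁻¹
Layer 3 at 8.4 °C → α = 1.5×10⁻⁴ K⁻¹
Layer 4 at 1.9 °C → α = 0.96×10⁻⁴ K⁻¹
Layer 1: 1.5 × 2.6×10⁻⁴ × 250 = 0.09750 m
2.3×10⁻⁴ × 630 × 1.2 = 0.17388 m
Layer 3: 1.5×10⁻⁴ × 410 × 0.74 = 0.04551 m
0.64 × 0.96×10⁻⁴ × 410 = 0.0251904 m
Δh = 0.09750 + 0.17388 + 0.04551 + 0.0251904 = 0.3420804 m ≈ 342 mm

342 mm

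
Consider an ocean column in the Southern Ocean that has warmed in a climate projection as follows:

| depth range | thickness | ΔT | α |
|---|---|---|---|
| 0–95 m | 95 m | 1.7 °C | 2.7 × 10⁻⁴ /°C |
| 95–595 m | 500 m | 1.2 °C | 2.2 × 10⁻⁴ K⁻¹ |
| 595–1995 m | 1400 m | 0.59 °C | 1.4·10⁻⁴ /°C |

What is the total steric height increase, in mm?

0–95 m: 95 × 2.7×10⁻⁴ × 1.7 = 0.043605 m
2.2×10⁻⁴ × 1.2 × 500 = 0.13200 m
595–1995 m: 1400 × 1.4×10⁻⁴ × 0.59 = 0.11564 m
Δh = 0.043605 + 0.13200 + 0.11564 = 0.291245 m

Δh = 291 mm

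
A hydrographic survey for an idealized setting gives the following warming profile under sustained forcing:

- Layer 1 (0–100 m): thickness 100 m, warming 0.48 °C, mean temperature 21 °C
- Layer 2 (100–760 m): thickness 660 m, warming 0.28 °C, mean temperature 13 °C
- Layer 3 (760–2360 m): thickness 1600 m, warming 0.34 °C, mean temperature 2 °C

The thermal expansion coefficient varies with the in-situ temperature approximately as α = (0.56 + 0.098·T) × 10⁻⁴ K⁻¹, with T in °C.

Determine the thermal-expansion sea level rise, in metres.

Δh ≈ 0.0876 m

Layer 1: α = (0.56 + 0.098×21)×10⁻⁴ = 2.618×10⁻⁴ K⁻¹
Layer 2: α = (0.56 + 0.098×13)×10⁻⁴ = 1.834×10⁻⁴ K⁻¹
Layer 3: α = (0.56 + 0.098×2)×10⁻⁴ = 0.756×10⁻⁴ K⁻¹
Layer 1: 0.48 × 100 × 2.618×10⁻⁴ = 0.0125664 m
100–760 m: 1.834×10⁻⁴ × 660 × 0.28 = 0.03389232 m
Layer 3: 0.756×10⁻⁴ × 1600 × 0.34 = 0.0411264 m
Δh = 0.0125664 + 0.03389232 + 0.0411264 = 0.08758512 m ≈ 0.0876 m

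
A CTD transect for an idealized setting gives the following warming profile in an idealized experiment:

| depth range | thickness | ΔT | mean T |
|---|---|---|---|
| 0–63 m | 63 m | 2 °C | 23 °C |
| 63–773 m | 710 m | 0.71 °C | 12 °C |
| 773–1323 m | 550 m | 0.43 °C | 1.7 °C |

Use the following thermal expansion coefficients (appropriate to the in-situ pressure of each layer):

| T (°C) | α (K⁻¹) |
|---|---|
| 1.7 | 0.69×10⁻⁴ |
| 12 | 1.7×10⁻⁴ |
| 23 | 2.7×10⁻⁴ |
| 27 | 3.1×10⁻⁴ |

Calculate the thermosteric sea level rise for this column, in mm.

140 mm of thermosteric rise

Layer 1 at 23 °C → α = 2.7×10⁻⁴ K⁻¹
Layer 2 at 12 °C → α = 1.7×10⁻⁴ K⁻¹
Layer 3 at 1.7 °C → α = 0.69×10⁻⁴ K⁻¹
63 × 2 × 2.7×10⁻⁴ = 0.03402 m
0.71 × 710 × 1.7×10⁻⁴ = 0.085697 m
Layer 3: 0.43 × 550 × 0.69×10⁻⁴ = 0.0163185 m
Δh = 0.03402 + 0.085697 + 0.0163185 = 0.1360355 m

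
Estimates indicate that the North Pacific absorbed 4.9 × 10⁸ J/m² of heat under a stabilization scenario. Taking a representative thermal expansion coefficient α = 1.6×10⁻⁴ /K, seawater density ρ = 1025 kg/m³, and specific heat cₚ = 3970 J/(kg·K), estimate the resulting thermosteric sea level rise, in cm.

Δh ≈ 1.9 cm

Δh = αQ/(ρcₚ) = 1.6×10⁻⁴ × 4.9×10⁸ / (1025 × 3970) ≈ 0.019266 m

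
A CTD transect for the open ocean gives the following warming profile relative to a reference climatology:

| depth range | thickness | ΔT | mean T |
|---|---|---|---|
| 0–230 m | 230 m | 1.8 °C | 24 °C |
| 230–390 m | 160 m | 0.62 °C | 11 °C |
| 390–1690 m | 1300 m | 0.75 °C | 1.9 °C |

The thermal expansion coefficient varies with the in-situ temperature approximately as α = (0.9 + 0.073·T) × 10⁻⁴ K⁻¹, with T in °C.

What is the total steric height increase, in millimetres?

Layer 1: α = (0.9 + 0.073×24)×10⁻⁴ = 2.652×10⁻⁴ K⁻¹
Layer 2: α = (0.9 + 0.073×11)×10⁻⁴ = 1.703×10⁻⁴ K⁻¹
Layer 3: α = (0.9 + 0.073×1.9)×10⁻⁴ = 1.0387×10⁻⁴ K⁻¹
230 × 2.652×10⁻⁴ × 1.8 = 0.1097928 m
Layer 2: 160 × 1.703×10⁻⁴ × 0.62 = 0.01689376 m
Layer 3: 1300 × 0.75 × 1.0387×10⁻⁴ = 0.10127325 m
Δh = 0.1097928 + 0.01689376 + 0.10127325 = 0.22795981 m ≈ 228 mm

228 mm of thermosteric rise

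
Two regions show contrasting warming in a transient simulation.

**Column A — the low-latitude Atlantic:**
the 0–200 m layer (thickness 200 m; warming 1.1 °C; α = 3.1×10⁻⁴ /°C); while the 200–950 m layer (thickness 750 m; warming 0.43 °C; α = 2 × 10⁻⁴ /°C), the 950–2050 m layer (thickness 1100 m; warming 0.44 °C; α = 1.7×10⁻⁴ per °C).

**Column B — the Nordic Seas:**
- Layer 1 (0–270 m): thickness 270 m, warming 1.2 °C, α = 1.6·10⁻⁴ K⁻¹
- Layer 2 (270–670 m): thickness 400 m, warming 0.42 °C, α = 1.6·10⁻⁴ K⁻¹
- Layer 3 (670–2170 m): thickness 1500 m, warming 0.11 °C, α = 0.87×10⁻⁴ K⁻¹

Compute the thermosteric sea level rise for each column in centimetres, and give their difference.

A 0–200 m: 3.1×10⁻⁴ × 1.1 × 200 = 0.06820 m
A Layer 2: 750 × 0.43 × 2×10⁻⁴ = 0.06450 m
A 950–2050 m: 0.44 × 1100 × 1.7×10⁻⁴ = 0.08228 m
A total: 0.21498 m
B 270 × 1.6×10⁻⁴ × 1.2 = 0.05184 m
B 1.6×10⁻⁴ × 0.42 × 400 = 0.02688 m
B 0.11 × 0.87×10⁻⁴ × 1500 = 0.014355 m
B total: 0.093075 m
Difference: 0.21498 − 0.093075 = 0.121905 m

Δh_A ≈ 21.5 cm, Δh_B ≈ 9.31 cm; difference ≈ 12.2 cm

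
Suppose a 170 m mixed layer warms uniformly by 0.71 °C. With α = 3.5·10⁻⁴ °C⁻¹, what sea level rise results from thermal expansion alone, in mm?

Δh = 42.2 mm

Δh = αΔT·H = 3.5×10⁻⁴ × 0.71 × 170 = 0.042245 m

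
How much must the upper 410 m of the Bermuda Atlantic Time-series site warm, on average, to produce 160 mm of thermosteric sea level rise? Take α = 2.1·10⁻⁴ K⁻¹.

ΔT = Δh/(αH) = 0.16 / (2.1×10⁻⁴ × 410) ≈ 1.858 K

about 1.86 K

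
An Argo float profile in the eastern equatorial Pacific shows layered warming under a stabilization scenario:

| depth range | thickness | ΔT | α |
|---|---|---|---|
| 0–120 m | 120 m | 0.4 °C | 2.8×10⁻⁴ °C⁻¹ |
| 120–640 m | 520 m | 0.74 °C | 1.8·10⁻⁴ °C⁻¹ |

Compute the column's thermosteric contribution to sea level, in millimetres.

82.7 mm

2.8×10⁻⁴ × 120 × 0.4 = 0.01344 m
520 × 0.74 × 1.8×10⁻⁴ = 0.069264 m
Δh = 0.01344 + 0.069264 = 0.082704 m ≈ 82.7 mm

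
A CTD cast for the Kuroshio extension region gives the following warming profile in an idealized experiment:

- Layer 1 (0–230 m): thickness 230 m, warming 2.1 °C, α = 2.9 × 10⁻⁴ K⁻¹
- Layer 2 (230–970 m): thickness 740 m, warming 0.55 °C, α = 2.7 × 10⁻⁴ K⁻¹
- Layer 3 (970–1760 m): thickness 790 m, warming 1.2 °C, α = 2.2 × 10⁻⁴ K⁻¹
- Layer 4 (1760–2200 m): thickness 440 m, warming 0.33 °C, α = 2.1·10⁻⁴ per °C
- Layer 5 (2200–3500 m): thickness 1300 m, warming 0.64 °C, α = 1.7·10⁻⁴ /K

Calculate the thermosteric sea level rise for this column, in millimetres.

about 630 mm

Layer 1: 2.9×10⁻⁴ × 230 × 2.1 = 0.14007 m
Layer 2: 2.7×10⁻⁴ × 740 × 0.55 = 0.10989 m
1.2 × 790 × 2.2×10⁻⁴ = 0.20856 m
1760–2200 m: 440 × 2.1×10⁻⁴ × 0.33 = 0.030492 m
2200–3500 m: 1300 × 1.7×10⁻⁴ × 0.64 = 0.14144 m
Δh = 0.14007 + 0.10989 + 0.20856 + 0.030492 + 0.14144 = 0.630452 m ≈ 630 mm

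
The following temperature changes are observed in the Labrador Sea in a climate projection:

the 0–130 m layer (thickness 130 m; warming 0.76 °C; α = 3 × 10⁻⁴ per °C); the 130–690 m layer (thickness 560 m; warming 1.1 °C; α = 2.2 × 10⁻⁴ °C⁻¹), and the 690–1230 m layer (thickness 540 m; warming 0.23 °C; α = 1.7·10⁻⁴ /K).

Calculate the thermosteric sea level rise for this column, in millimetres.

Δh ≈ 186 mm

3×10⁻⁴ × 0.76 × 130 = 0.02964 m
2.2×10⁻⁴ × 560 × 1.1 = 0.13552 m
0.23 × 540 × 1.7×10⁻⁴ = 0.021114 m
Δh = 0.02964 + 0.13552 + 0.021114 = 0.186274 m ≈ 186 mm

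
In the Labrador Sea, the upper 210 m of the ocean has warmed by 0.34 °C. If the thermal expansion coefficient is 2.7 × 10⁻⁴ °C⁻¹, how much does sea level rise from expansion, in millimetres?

Δh = αΔT·H = 2.7×10⁻⁴ × 0.34 × 210 = 0.019278 m

Δh ≈ 19.3 mm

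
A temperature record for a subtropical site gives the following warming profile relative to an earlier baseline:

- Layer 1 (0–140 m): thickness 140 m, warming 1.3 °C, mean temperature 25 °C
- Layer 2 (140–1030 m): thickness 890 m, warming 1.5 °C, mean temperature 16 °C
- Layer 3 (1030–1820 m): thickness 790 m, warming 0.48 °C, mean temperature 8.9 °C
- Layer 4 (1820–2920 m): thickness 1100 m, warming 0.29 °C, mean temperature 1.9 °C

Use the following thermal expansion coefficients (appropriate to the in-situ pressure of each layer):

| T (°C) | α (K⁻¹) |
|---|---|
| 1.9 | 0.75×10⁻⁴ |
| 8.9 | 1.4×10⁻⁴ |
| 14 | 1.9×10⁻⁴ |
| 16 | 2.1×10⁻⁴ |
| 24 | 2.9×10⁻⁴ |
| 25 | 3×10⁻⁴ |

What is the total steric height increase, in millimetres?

Δh ≈ 412 mm

Layer 1 at 25 °C → α = 3×10⁻⁴ K⁻¹
Layer 2 at 16 °C → α = 2.1×10⁻⁴ K⁻¹
Layer 3 at 8.9 °C → α = 1.4×10⁻⁴ K⁻¹
Layer 4 at 1.9 °C → α = 0.75×10⁻⁴ K⁻¹
0–140 m: 3×10⁻⁴ × 140 × 1.3 = 0.05460 m
1.5 × 2.1×10⁻⁴ × 890 = 0.28035 m
1030–1820 m: 0.48 × 790 × 1.4×10⁻⁴ = 0.053088 m
Layer 4: 0.29 × 1100 × 0.75×10⁻⁴ = 0.023925 m
Δh = 0.05460 + 0.28035 + 0.053088 + 0.023925 = 0.411963 m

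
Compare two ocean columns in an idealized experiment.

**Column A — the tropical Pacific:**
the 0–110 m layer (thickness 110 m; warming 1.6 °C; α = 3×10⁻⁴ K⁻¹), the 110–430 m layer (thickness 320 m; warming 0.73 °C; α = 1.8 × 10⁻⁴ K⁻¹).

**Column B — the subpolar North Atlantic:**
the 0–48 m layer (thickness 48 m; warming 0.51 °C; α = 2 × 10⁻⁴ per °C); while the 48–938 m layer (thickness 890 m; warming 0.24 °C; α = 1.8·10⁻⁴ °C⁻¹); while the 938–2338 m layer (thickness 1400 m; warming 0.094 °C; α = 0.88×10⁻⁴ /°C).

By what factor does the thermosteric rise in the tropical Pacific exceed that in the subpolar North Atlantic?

A Layer 1: 1.6 × 3×10⁻⁴ × 110 = 0.05280 m
A 110–430 m: 320 × 0.73 × 1.8×10⁻⁴ = 0.042048 m
A total: 0.094848 m
B 0.51 × 2×10⁻⁴ × 48 = 0.004896 m
B Layer 2: 1.8×10⁻⁴ × 0.24 × 890 = 0.038448 m
B 1400 × 0.88×10⁻⁴ × 0.094 = 0.0115808 m
B total: 0.0549248 m
Ratio: 0.094848 / 0.0549248 ≈ 1.727

a factor of 1.73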